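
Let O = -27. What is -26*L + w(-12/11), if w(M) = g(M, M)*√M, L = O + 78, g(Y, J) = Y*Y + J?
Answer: -1326 + 24*I*√33/1331 ≈ -1326.0 + 0.10358*I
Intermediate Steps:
g(Y, J) = J + Y² (g(Y, J) = Y² + J = J + Y²)
L = 51 (L = -27 + 78 = 51)
w(M) = √M*(M + M²) (w(M) = (M + M²)*√M = √M*(M + M²))
-26*L + w(-12/11) = -26*51 + (-12/11)^(3/2)*(1 - 12/11) = -1326 + (-12*1/11)^(3/2)*(1 - 12*1/11) = -1326 + (-12/11)^(3/2)*(1 - 12/11) = -1326 - 24*I*√33/121*(-1/11) = -1326 + 24*I*√33/1331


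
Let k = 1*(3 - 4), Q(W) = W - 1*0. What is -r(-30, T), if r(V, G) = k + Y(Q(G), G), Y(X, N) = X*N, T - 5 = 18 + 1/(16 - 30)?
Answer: -102845/196 ≈ -524.72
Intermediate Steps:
Q(W) = W (Q(W) = W + 0 = W)
T = 321/14 (T = 5 + (18 + 1/(16 - 30)) = 5 + (18 + 1/(-14)) = 5 + (18 - 1/14) = 5 + 251/14 = 321/14 ≈ 22.929)
Y(X, N) = N*X
k = -1 (k = 1*(-1) = -1)
r(V, G) = -1 + G**2 (r(V, G) = -1 + G*G = -1 + G**2)
-r(-30, T) = -(-1 + (321/14)**2) = -(-1 + 103041/196) = -1*102845/196 = -102845/196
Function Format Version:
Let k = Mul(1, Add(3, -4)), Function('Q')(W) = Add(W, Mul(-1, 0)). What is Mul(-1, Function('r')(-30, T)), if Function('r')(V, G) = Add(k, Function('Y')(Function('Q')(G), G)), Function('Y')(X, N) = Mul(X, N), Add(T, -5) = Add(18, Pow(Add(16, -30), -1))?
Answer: Rational(-102845, 196) ≈ -524.72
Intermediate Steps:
Function('Q')(W) = W (Function('Q')(W) = Add(W, 0) = W)
T = Rational(321, 14) (T = Add(5, Add(18, Pow(Add(16, -30), -1))) = Add(5, Add(18, Pow(-14, -1))) = Add(5, Add(18, Rational(-1, 14))) = Add(5, Rational(251, 14)) = Rational(321, 14) ≈ 22.929)
Function('Y')(X, N) = Mul(N, X)
k = -1 (k = Mul(1, -1) = -1)
Function('r')(V, G) = Add(-1, Pow(G, 2)) (Function('r')(V, G) = Add(-1, Mul(G, G)) = Add(-1, Pow(G, 2)))
Mul(-1, Function('r')(-30, T)) = Mul(-1, Add(-1, Pow(Rational(321, 14), 2))) = Mul(-1, Add(-1, Rational(103041, 196))) = Mul(-1, Rational(102845, 196)) = Rational(-102845, 196)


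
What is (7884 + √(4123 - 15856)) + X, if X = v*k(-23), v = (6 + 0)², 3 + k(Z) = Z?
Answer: 6948 + I*√11733 ≈ 6948.0 + 108.32*I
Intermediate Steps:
k(Z) = -3 + Z
v = 36 (v = 6² = 36)
X = -936 (X = 36*(-3 - 23) = 36*(-26) = -936)
(7884 + √(4123 - 15856)) + X = (7884 + √(4123 - 15856)) - 936 = (7884 + √(-11733)) - 936 = (7884 + I*√11733) - 936 = 6948 + I*√11733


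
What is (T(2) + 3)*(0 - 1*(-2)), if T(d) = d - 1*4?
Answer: 2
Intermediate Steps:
T(d) = -4 + d (T(d) = d - 4 = -4 + d)
(T(2) + 3)*(0 - 1*(-2)) = ((-4 + 2) + 3)*(0 - 1*(-2)) = (-2 + 3)*(0 + 2) = 1*2 = 2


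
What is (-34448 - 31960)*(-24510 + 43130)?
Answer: -1236516960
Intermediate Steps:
(-34448 - 31960)*(-24510 + 43130) = -66408*18620 = -1236516960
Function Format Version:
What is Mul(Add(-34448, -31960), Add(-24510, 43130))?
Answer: -1236516960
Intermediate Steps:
Mul(Add(-34448, -31960), Add(-24510, 43130)) = Mul(-66408, 18620) = -1236516960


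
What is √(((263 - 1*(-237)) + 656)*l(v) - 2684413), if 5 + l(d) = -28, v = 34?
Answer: I*√2722561 ≈ 1650.0*I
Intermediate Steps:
l(d) = -33 (l(d) = -5 - 28 = -33)
√(((263 - 1*(-237)) + 656)*l(v) - 2684413) = √(((263 - 1*(-237)) + 656)*(-33) - 2684413) = √(((263 + 237) + 656)*(-33) - 2684413) = √((500 + 656)*(-33) - 2684413) = √(1156*(-33) - 2684413) = √(-38148 - 2684413) = √(-2722561) = I*√2722561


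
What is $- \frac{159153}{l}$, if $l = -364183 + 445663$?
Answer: $- \frac{53051}{27160} \approx -1.9533$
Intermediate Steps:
$l = 81480$
$- \frac{159153}{l} = - \frac{159153}{81480} = \left(-159153\right) \frac{1}{81480} = - \frac{53051}{27160}$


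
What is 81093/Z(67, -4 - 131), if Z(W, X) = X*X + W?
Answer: 81093/18292 ≈ 4.4333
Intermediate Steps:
Z(W, X) = W + X² (Z(W, X) = X² + W = W + X²)
81093/Z(67, -4 - 131) = 81093/(67 + (-4 - 131)²) = 81093/(67 + (-135)²) = 81093/(67 + 18225) = 81093/18292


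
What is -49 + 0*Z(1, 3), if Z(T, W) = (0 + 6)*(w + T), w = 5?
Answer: -49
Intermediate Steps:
Z(T, W) = 30 + 6*T (Z(T, W) = (0 + 6)*(5 + T) = 6*(5 + T) = 30 + 6*T)
-49 + 0*Z(1, 3) = -49 + 0*(30 + 6*1) = -49 + 0*(30 + 6) = -49 + 0*36 = -49 + 0 = -49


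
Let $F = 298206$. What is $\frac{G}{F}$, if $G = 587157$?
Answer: $\frac{195719}{99402} \approx 1.969$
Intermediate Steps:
$\frac{G}{F} = \frac{587157}{298206} = 587157 \cdot \frac{1}{298206} = \frac{195719}{99402}$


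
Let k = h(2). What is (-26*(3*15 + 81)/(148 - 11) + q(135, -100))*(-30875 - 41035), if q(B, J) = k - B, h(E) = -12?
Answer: 1683772650/137 ≈ 1.2290e+7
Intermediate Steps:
k = -12
q(B, J) = -12 - B
(-26*(3*15 + 81)/(148 - 11) + q(135, -100))*(-30875 - 41035) = (-26*(3*15 + 81)/(148 - 11) + (-12 - 1*135))*(-30875 - 41035) = (-26*(45 + 81)/137 + (-12 - 135))*(-71910) = (-3276/137 - 147)*(-71910) = -23415/137*(-71910) = 1683772650/137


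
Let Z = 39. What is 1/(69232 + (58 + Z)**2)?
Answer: 1/78641 ≈ 1.2716e-5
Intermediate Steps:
1/(69232 + (58 + Z)**2) = 1/(69232 + (58 + 39)**2) = 1/(69232 + 97**2) = 1/(69232 + 9409) = 1/78641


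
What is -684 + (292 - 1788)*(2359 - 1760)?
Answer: -896788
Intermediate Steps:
-684 + (292 - 1788)*(2359 - 1760) = -684 - 1496*599 = -684 - 896104 = -896788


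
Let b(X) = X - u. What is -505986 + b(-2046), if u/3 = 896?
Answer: -510720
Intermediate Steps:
u = 2688 (u = 3*896 = 2688)
b(X) = -2688 + X (b(X) = X - 1*2688 = X - 2688 = -2688 + X)
-505986 + b(-2046) = -505986 + (-2688 - 2046) = -505986 - 4734 = -510720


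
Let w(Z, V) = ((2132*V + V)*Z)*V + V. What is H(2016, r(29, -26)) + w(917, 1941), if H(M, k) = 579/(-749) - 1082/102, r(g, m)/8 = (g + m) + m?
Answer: 281490184569811480/38199 ≈ 7.3690e+12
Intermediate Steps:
r(g, m) = 8*g + 16*m (r(g, m) = 8*((g + m) + m) = 8*(g + 2*m) = 8*g + 16*m)
H(M, k) = -434738/38199 (H(M, k) = 579*(-1/749) - 1082*1/102 = -579/749 - 541/51 = -434738/38199)
w(Z, V) = V + 2133*Z*V² (w(Z, V) = ((2133*V)*Z)*V + V = (2133*V*Z)*V + V = 2133*Z*V² + V = V + 2133*Z*V²)
H(2016, r(29, -26)) + w(917, 1941) = -434738/38199 + 1941*(1 + 2133*1941*917) = -434738/38199 + 1941*(1 + 3796520301) = -434738/38199 + 1941*3796520302 = -434738/38199 + 7369045906182 = 281490184569811480/38199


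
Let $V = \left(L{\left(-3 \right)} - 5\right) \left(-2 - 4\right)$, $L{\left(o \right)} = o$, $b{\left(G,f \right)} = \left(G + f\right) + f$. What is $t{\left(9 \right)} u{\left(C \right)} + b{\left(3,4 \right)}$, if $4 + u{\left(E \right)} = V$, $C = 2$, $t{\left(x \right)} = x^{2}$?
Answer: $3575$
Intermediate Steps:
$b{\left(G,f \right)} = G + 2 f$
$V = 48$ ($V = \left(-3 - 5\right) \left(-2 - 4\right) = \left(-8\right) \left(-6\right) = 48$)
$u{\left(E \right)} = 44$ ($u{\left(E \right)} = -4 + 48 = 44$)
$t{\left(9 \right)} u{\left(C \right)} + b{\left(3,4 \right)} = 9^{2} \cdot 44 + \left(3 + 2 \cdot 4\right) = 81 \cdot 44 + \left(3 + 8\right) = 3564 + 11 = 3575$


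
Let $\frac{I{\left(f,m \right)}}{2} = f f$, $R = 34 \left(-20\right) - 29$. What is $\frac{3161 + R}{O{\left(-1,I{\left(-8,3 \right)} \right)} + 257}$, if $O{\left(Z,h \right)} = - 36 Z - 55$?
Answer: $\frac{1226}{119} \approx 10.303$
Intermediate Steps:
$R = -709$ ($R = -680 - 29 = -709$)
$I{\left(f,m \right)} = 2 f^{2}$ ($I{\left(f,m \right)} = 2 f f = 2 f^{2}$)
$O{\left(Z,h \right)} = -55 - 36 Z$
$\frac{3161 + R}{O{\left(-1,I{\left(-8,3 \right)} \right)} + 257} = \frac{3161 - 709}{\left(-55 - -36\right) + 257} = \frac{2452}{\left(-55 + 36\right) + 257} = \frac{2452}{-19 + 257} = \frac{2452}{238} = 2452 \cdot \frac{1}{238} = \frac{1226}{119}$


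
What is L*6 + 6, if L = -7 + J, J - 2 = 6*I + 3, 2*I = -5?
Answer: -96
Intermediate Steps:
I = -5/2 (I = (½)*(-5) = -5/2 ≈ -2.5000)
J = -10 (J = 2 + (6*(-5/2) + 3) = 2 + (-15 + 3) = 2 - 12 = -10)
L = -17 (L = -7 - 10 = -17)
L*6 + 6 = -17*6 + 6 = -102 + 6 = -96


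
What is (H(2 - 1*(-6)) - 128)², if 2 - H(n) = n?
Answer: 17956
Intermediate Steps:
H(n) = 2 - n
(H(2 - 1*(-6)) - 128)² = ((2 - (2 - 1*(-6))) - 128)² = ((2 - (2 + 6)) - 128)² = ((2 - 1*8) - 128)² = ((2 - 8) - 128)² = (-6 - 128)² = (-134)² = 17956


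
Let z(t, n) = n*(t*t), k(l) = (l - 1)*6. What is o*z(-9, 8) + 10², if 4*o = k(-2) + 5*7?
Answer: 2854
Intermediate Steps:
k(l) = -6 + 6*l (k(l) = (-1 + l)*6 = -6 + 6*l)
o = 17/4 (o = ((-6 + 6*(-2)) + 5*7)/4 = ((-6 - 12) + 35)/4 = (-18 + 35)/4 = (¼)*17 = 17/4 ≈ 4.2500)
z(t, n) = n*t²
o*z(-9, 8) + 10² = 17*(8*(-9)²)/4 + 10² = 17*(8*81)/4 + 100 = (17/4)*648 + 100 = 2754 + 100 = 2854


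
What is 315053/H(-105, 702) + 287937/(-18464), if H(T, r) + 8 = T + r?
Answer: 182178829/350816 ≈ 519.30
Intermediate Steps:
H(T, r) = -8 + T + r (H(T, r) = -8 + (T + r) = -8 + T + r)
315053/H(-105, 702) + 287937/(-18464) = 315053/(-8 - 105 + 702) + 287937/(-18464) = 315053/589 + 287937*(-1/18464) = 315053*(1/589) - 287937/18464 = 10163/19 - 287937/18464 = 182178829/350816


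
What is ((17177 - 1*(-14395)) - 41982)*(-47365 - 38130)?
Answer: 890002950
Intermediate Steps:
((17177 - 1*(-14395)) - 41982)*(-47365 - 38130) = ((17177 + 14395) - 41982)*(-85495) = (31572 - 41982)*(-85495) = -10410*(-85495) = 890002950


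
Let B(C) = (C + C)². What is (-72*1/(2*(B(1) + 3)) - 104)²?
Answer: 583696/49 ≈ 11912.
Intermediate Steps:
B(C) = 4*C² (B(C) = (2*C)² = 4*C²)
(-72*1/(2*(B(1) + 3)) - 104)² = (-72*1/(2*(4*1² + 3)) - 104)² = (-72*1/(2*(4*1 + 3)) - 104)² = (-72*1/(2*(4 + 3)) - 104)² = (-72/(2*7) - 104)² = (-72/14 - 104)² = (-72*1/14 - 104)² = (-36/7 - 104)² = (-764/7)² = 583696/49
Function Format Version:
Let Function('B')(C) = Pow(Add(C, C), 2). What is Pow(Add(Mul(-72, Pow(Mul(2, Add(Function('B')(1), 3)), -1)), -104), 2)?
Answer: Rational(583696, 49) ≈ 11912.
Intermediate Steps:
Function('B')(C) = Mul(4, Pow(C, 2)) (Function('B')(C) = Pow(Mul(2, C), 2) = Mul(4, Pow(C, 2)))
Pow(Add(Mul(-72, Pow(Mul(2, Add(Function('B')(1), 3)), -1)), -104), 2) = Pow(Add(Mul(-72, Pow(Mul(2, Add(Mul(4, Pow(1, 2)), 3)), -1)), -104), 2) = Pow(Add(Mul(-72, Pow(Mul(2, Add(Mul(4, 1), 3)), -1)), -104), 2) = Pow(Add(Mul(-72, Pow(Mul(2, Add(4, 3)), -1)), -104), 2) = Pow(Add(Mul(-72, Pow(Mul(2, 7), -1)), -104), 2) = Pow(Add(Mul(-72, Pow(14, -1)), -104), 2) = Pow(Add(Mul(-72, Rational(1, 14)), -104), 2) = Pow(Add(Rational(-36, 7), -104), 2) = Pow(Rational(-764, 7), 2) = Rational(583696, 49)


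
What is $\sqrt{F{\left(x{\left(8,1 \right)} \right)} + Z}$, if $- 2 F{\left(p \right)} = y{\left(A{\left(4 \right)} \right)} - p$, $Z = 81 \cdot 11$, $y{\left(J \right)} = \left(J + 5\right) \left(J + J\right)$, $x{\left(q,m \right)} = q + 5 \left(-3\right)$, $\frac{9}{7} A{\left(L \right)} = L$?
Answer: $\frac{\sqrt{279374}}{18} \approx 29.364$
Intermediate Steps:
$A{\left(L \right)} = \frac{7 L}{9}$
$x{\left(q,m \right)} = -15 + q$ ($x{\left(q,m \right)} = q - 15 = -15 + q$)
$y{\left(J \right)} = 2 J \left(5 + J\right)$ ($y{\left(J \right)} = \left(5 + J\right) 2 J = 2 J \left(5 + J\right)$)
$Z = 891$
$F{\left(p \right)} = - \frac{2044}{81} + \frac{p}{2}$ ($F{\left(p \right)} = - \frac{2 \cdot \frac{7}{9} \cdot 4 \left(5 + \frac{7}{9} \cdot 4\right) - p}{2} = - \frac{2 \cdot \frac{28}{9} \left(5 + \frac{28}{9}\right) - p}{2} = - \frac{2 \cdot \frac{28}{9} \cdot \frac{73}{9} - p}{2} = - \frac{\frac{4088}{81} - p}{2} = - \frac{2044}{81} + \frac{p}{2}$)
$\sqrt{F{\left(x{\left(8,1 \right)} \right)} + Z} = \sqrt{\left(- \frac{2044}{81} + \frac{-15 + 8}{2}\right) + 891} = \sqrt{\left(- \frac{2044}{81} + \frac{1}{2} \left(-7\right)\right) + 891} = \sqrt{\left(- \frac{2044}{81} - \frac{7}{2}\right) + 891} = \sqrt{- \frac{4655}{162} + 891} = \sqrt{\frac{139687}{162}} = \frac{\sqrt{279374}}{18}$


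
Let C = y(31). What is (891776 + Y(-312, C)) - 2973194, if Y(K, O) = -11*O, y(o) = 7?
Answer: -2081495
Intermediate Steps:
C = 7
(891776 + Y(-312, C)) - 2973194 = (891776 - 11*7) - 2973194 = (891776 - 77) - 2973194 = 891699 - 2973194 = -2081495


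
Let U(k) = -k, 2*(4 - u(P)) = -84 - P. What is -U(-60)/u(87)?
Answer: -120/179 ≈ -0.67039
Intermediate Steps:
u(P) = 46 + P/2 (u(P) = 4 - (-84 - P)/2 = 4 + (42 + P/2) = 46 + P/2)
-U(-60)/u(87) = -(-1*(-60))/(46 + (½)*87) = -60/(46 + 87/2) = -60/179/2 = -60*2/179 = -1*120/179 = -120/179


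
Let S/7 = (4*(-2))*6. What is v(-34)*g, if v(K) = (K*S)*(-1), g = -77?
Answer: 879648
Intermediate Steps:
S = -336 (S = 7*((4*(-2))*6) = 7*(-8*6) = 7*(-48) = -336)
v(K) = 336*K (v(K) = (K*(-336))*(-1) = -336*K*(-1) = 336*K)
v(-34)*g = (336*(-34))*(-77) = -11424*(-77) = 879648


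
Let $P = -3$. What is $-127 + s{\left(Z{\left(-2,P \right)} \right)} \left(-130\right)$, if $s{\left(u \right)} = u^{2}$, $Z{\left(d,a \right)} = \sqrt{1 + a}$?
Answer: $133$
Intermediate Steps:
$-127 + s{\left(Z{\left(-2,P \right)} \right)} \left(-130\right) = -127 + \left(\sqrt{1 - 3}\right)^{2} \left(-130\right) = -127 + \left(\sqrt{-2}\right)^{2} \left(-130\right) = -127 + \left(i \sqrt{2}\right)^{2} \left(-130\right) = -127 - -260 = -127 + 260 = 133$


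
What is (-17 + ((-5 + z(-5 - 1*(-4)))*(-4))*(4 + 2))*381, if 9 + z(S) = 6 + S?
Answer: 75819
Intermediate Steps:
z(S) = -3 + S (z(S) = -9 + (6 + S) = -3 + S)
(-17 + ((-5 + z(-5 - 1*(-4)))*(-4))*(4 + 2))*381 = (-17 + ((-5 + (-3 + (-5 - 1*(-4))))*(-4))*(4 + 2))*381 = (-17 + ((-5 + (-3 + (-5 + 4)))*(-4))*6)*381 = (-17 + ((-5 + (-3 - 1))*(-4))*6)*381 = (-17 + ((-5 - 4)*(-4))*6)*381 = (-17 - 9*(-4)*6)*381 = (-17 + 36*6)*381 = (-17 + 216)*381 = 199*381 = 75819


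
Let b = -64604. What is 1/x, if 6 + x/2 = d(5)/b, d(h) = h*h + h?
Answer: -16151/193827 ≈ -0.083327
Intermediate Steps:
d(h) = h + h² (d(h) = h² + h = h + h²)
x = -193827/16151 (x = -12 + 2*((5*(1 + 5))/(-64604)) = -12 + 2*((5*6)*(-1/64604)) = -12 + 2*(30*(-1/64604)) = -12 + 2*(-15/32302) = -12 - 15/16151 = -193827/16151 ≈ -12.001)
1/x = 1/(-193827/16151) = -16151/193827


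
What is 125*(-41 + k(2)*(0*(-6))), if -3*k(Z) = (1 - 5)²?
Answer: -5125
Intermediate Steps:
k(Z) = -16/3 (k(Z) = -(1 - 5)²/3 = -⅓*(-4)² = -⅓*16 = -16/3)
125*(-41 + k(2)*(0*(-6))) = 125*(-41 - 0*(-6)) = 125*(-41 - 16/3*0) = 125*(-41 + 0) = 125*(-41) = -5125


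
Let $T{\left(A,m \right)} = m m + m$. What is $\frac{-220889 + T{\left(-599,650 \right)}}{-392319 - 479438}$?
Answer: $- \frac{202261}{871757} \approx -0.23202$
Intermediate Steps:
$T{\left(A,m \right)} = m + m^{2}$ ($T{\left(A,m \right)} = m^{2} + m = m + m^{2}$)
$\frac{-220889 + T{\left(-599,650 \right)}}{-392319 - 479438} = \frac{-220889 + 650 \left(1 + 650\right)}{-392319 - 479438} = \frac{-220889 + 650 \cdot 651}{-871757} = \left(-220889 + 423150\right) \left(- \frac{1}{871757}\right) = 202261 \left(- \frac{1}{871757}\right) = - \frac{202261}{871757}$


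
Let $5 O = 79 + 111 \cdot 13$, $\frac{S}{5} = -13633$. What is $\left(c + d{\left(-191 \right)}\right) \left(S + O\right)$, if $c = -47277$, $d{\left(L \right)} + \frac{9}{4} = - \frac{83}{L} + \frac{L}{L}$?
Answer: $\frac{12255709525053}{3820} \approx 3.2083 \cdot 10^{9}$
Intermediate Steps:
$S = -68165$ ($S = 5 \left(-13633\right) = -68165$)
$d{\left(L \right)} = - \frac{5}{4} - \frac{83}{L}$ ($d{\left(L \right)} = - \frac{9}{4} - \left(\frac{83}{L} - \frac{L}{L}\right) = - \frac{9}{4} + \left(- \frac{83}{L} + 1\right) = - \frac{9}{4} + \left(1 - \frac{83}{L}\right) = - \frac{5}{4} - \frac{83}{L}$)
$O = \frac{1522}{5}$ ($O = \frac{79 + 111 \cdot 13}{5} = \frac{79 + 1443}{5} = \frac{1}{5} \cdot 1522 = \frac{1522}{5} \approx 304.4$)
$\left(c + d{\left(-191 \right)}\right) \left(S + O\right) = \left(-47277 - \left(\frac{5}{4} + \frac{83}{-191}\right)\right) \left(-68165 + \frac{1522}{5}\right) = \left(-47277 - \frac{623}{764}\right) \left(- \frac{339303}{5}\right) = \left(- \frac{36120251}{764}\right) \left(- \frac{339303}{5}\right) = \frac{12255709525053}{3820}$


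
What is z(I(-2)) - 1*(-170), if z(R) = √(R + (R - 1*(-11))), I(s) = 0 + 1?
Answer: 170 + √13 ≈ 173.61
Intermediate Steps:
I(s) = 1
z(R) = √(11 + 2*R) (z(R) = √(R + (R + 11)) = √(R + (11 + R)) = √(11 + 2*R))
z(I(-2)) - 1*(-170) = √(11 + 2*1) - 1*(-170) = √(11 + 2) + 170 = √13 + 170 = 170 + √13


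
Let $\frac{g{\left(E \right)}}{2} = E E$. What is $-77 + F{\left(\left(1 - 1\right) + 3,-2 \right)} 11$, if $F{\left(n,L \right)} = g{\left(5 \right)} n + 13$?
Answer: $1716$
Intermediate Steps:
$g{\left(E \right)} = 2 E^{2}$ ($g{\left(E \right)} = 2 E E = 2 E^{2}$)
$F{\left(n,L \right)} = 13 + 50 n$ ($F{\left(n,L \right)} = 2 \cdot 5^{2} n + 13 = 2 \cdot 25 n + 13 = 50 n + 13 = 13 + 50 n$)
$-77 + F{\left(\left(1 - 1\right) + 3,-2 \right)} 11 = -77 + \left(13 + 50 \left(\left(1 - 1\right) + 3\right)\right) 11 = -77 + \left(13 + 50 \left(0 + 3\right)\right) 11 = -77 + \left(13 + 50 \cdot 3\right) 11 = -77 + \left(13 + 150\right) 11 = -77 + 163 \cdot 11 = -77 + 1793 = 1716$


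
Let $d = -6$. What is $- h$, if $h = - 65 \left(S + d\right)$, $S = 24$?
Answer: $1170$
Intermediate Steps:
$h = -1170$ ($h = - 65 \left(24 - 6\right) = \left(-65\right) 18 = -1170$)
$- h = \left(-1\right) \left(-1170\right) = 1170$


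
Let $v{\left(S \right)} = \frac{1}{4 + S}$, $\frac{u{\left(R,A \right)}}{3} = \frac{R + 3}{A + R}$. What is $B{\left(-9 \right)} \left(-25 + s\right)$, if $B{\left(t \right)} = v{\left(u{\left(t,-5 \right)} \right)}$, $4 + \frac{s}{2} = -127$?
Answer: $- \frac{2009}{37} \approx -54.297$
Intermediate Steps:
$s = -262$ ($s = -8 + 2 \left(-127\right) = -8 - 254 = -262$)
$u{\left(R,A \right)} = \frac{3 \left(3 + R\right)}{A + R}$ ($u{\left(R,A \right)} = 3 \frac{R + 3}{A + R} = 3 \frac{3 + R}{A + R} = \frac{3 \left(3 + R\right)}{A + R}$)
$B{\left(t \right)} = \frac{1}{4 + \frac{3 \left(3 + t\right)}{-5 + t}}$
$B{\left(-9 \right)} \left(-25 + s\right) = \frac{-5 - 9}{-11 + 7 \left(-9\right)} \left(-25 - 262\right) = \frac{1}{-11 - 63} \left(-14\right) \left(-287\right) = \frac{1}{-74} \left(-14\right) \left(-287\right) = \left(- \frac{1}{74}\right) \left(-14\right) \left(-287\right) = \frac{7}{37} \left(-287\right) = - \frac{2009}{37}$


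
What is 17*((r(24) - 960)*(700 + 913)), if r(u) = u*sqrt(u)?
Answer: -26324160 + 1316208*sqrt(6) ≈ -2.3100e+7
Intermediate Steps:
r(u) = u**(3/2)
17*((r(24) - 960)*(700 + 913)) = 17*((24**(3/2) - 960)*(700 + 913)) = 17*((48*sqrt(6) - 960)*1613) = 17*((-960 + 48*sqrt(6))*1613) = 17*(-1548480 + 77424*sqrt(6)) = -26324160 + 1316208*sqrt(6)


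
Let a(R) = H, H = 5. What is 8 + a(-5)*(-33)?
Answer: -157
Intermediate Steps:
a(R) = 5
8 + a(-5)*(-33) = 8 + 5*(-33) = 8 - 165 = -157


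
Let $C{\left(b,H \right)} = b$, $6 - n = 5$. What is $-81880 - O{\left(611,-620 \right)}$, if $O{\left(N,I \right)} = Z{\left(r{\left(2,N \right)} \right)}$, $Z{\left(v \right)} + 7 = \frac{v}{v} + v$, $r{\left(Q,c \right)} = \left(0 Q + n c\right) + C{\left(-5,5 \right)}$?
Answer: $-82480$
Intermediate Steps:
$n = 1$ ($n = 6 - 5 = 1$)
$r{\left(Q,c \right)} = -5 + c$ ($r{\left(Q,c \right)} = \left(0 Q + 1 c\right) - 5 = \left(0 + c\right) - 5 = c - 5 = -5 + c$)
$Z{\left(v \right)} = -6 + v$ ($Z{\left(v \right)} = -7 + \left(\frac{v}{v} + v\right) = -7 + \left(1 + v\right) = -6 + v$)
$O{\left(N,I \right)} = -11 + N$ ($O{\left(N,I \right)} = -6 + \left(-5 + N\right) = -11 + N$)
$-81880 - O{\left(611,-620 \right)} = -81880 - \left(-11 + 611\right) = -81880 - 600 = -82480$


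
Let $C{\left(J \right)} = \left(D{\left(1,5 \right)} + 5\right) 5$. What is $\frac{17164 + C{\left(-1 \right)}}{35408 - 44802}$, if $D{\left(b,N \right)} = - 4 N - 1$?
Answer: $- \frac{8542}{4697} \approx -1.8186$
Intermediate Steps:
$D{\left(b,N \right)} = -1 - 4 N$
$C{\left(J \right)} = -80$ ($C{\left(J \right)} = \left(\left(-1 - 20\right) + 5\right) 5 = \left(-21 + 5\right) 5 = \left(-16\right) 5 = -80$)
$\frac{17164 + C{\left(-1 \right)}}{35408 - 44802} = \frac{17164 - 80}{35408 - 44802} = \frac{17084}{-9394} = 17084 \left(- \frac{1}{9394}\right) = - \frac{8542}{4697}$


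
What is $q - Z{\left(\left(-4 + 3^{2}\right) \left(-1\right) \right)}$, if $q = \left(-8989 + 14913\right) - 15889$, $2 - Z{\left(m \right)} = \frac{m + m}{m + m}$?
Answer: $-9966$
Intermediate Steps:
$Z{\left(m \right)} = 1$ ($Z{\left(m \right)} = 2 - \frac{m + m}{m + m} = 2 - \frac{2 m}{2 m} = 2 - 2 m \frac{1}{2 m} = 2 - 1 = 1$)
$q = -9965$ ($q = 5924 - 15889 = -9965$)
$q - Z{\left(\left(-4 + 3^{2}\right) \left(-1\right) \right)} = -9965 - 1 = -9966$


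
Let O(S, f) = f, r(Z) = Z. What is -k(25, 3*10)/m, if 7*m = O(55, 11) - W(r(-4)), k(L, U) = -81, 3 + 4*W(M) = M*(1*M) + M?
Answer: 324/5 ≈ 64.800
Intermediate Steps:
W(M) = -¾ + M/4 + M²/4 (W(M) = -¾ + (M*(1*M) + M)/4 = -¾ + (M*M + M)/4 = -¾ + (M² + M)/4 = -¾ + (M + M²)/4 = -¾ + (M/4 + M²/4) = -¾ + M/4 + M²/4)
m = 5/4 (m = (11 - (-¾ + (¼)*(-4) + (¼)*(-4)²))/7 = (11 - (-¾ - 1 + (¼)*16))/7 = (11 - (-¾ - 1 + 4))/7 = (11 - 1*9/4)/7 = (11 - 9/4)/7 = (⅐)*(35/4) = 5/4 ≈ 1.2500)
-k(25, 3*10)/m = -(-81)/5/4 = -(-81)*4/5 = -1*(-324/5) = 324/5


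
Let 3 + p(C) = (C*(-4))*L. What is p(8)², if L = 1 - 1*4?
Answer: 8649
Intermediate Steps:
L = -3 (L = 1 - 4 = -3)
p(C) = -3 + 12*C (p(C) = -3 + (C*(-4))*(-3) = -3 - 4*C*(-3) = -3 + 12*C)
p(8)² = (-3 + 12*8)² = (-3 + 96)² = 93² = 8649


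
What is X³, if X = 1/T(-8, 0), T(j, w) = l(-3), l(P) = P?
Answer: -1/27 ≈ -0.037037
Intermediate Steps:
T(j, w) = -3
X = -⅓ (X = 1/(-3) = -⅓ ≈ -0.33333)
X³ = (-⅓)³ = -1/27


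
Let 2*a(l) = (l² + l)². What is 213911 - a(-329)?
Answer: -5822285961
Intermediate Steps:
a(l) = (l + l²)²/2 (a(l) = (l² + l)²/2 = (l + l²)²/2)
213911 - a(-329) = 213911 - (-329)²*(1 - 329)²/2 = 213911 - 108241*(-328)²/2 = 213911 - 108241*107584/2 = 213911 - 1*5822499872 = 213911 - 5822499872 = -5822285961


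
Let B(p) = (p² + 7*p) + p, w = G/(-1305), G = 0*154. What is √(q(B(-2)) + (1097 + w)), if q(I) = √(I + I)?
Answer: √(1097 + 2*I*√6) ≈ 33.121 + 0.07396*I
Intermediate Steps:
G = 0
w = 0 (w = 0/(-1305) = 0*(-1/1305) = 0)
B(p) = p² + 8*p
q(I) = √2*√I (q(I) = √(2*I) = √2*√I)
√(q(B(-2)) + (1097 + w)) = √(√2*√(-2*(8 - 2)) + (1097 + 0)) = √(√2*√(-2*6) + 1097) = √(√2*√(-12) + 1097) = √(√2*(2*I*√3) + 1097) = √(2*I*√6 + 1097) = √(1097 + 2*I*√6)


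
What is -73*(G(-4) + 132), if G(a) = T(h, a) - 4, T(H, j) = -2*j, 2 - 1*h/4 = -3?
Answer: -9928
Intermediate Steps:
h = 20 (h = 8 - 4*(-3) = 8 + 12 = 20)
G(a) = -4 - 2*a (G(a) = -2*a - 4 = -4 - 2*a)
-73*(G(-4) + 132) = -73*((-4 - 2*(-4)) + 132) = -73*((-4 + 8) + 132) = -73*(4 + 132) = -73*136 = -9928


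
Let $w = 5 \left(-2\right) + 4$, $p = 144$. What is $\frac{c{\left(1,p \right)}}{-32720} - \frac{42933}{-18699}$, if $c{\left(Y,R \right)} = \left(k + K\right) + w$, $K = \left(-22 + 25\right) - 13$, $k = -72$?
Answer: $\frac{58600553}{25492970} \approx 2.2987$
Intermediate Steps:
$w = -6$ ($w = -10 + 4 = -6$)
$K = -10$ ($K = 3 - 13 = -10$)
$c{\left(Y,R \right)} = -88$ ($c{\left(Y,R \right)} = \left(-72 - 10\right) - 6 = -82 - 6 = -88$)
$\frac{c{\left(1,p \right)}}{-32720} - \frac{42933}{-18699} = - \frac{88}{-32720} - \frac{42933}{-18699} = \left(-88\right) \left(- \frac{1}{32720}\right) - - \frac{14311}{6233} = \frac{11}{4090} + \frac{14311}{6233} = \frac{58600553}{25492970}$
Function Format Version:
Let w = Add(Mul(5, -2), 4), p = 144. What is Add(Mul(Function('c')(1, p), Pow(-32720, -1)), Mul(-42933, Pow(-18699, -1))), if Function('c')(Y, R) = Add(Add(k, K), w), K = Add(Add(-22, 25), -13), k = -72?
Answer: Rational(58600553, 25492970) ≈ 2.2987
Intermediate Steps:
w = -6 (w = Add(-10, 4) = -6)
K = -10 (K = Add(3, -13) = -10)
Function('c')(Y, R) = -88 (Function('c')(Y, R) = Add(Add(-72, -10), -6) = Add(-82, -6) = -88)
Add(Mul(Function('c')(1, p), Pow(-32720, -1)), Mul(-42933, Pow(-18699, -1))) = Add(Mul(-88, Pow(-32720, -1)), Mul(-42933, Pow(-18699, -1))) = Add(Mul(-88, Rational(-1, 32720)), Mul(-42933, Rational(-1, 18699))) = Add(Rational(11, 4090), Rational(14311, 6233)) = Rational(58600553, 25492970)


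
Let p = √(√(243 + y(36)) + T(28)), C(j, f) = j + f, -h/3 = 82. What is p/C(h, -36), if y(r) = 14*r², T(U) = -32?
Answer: -√(-32 + 9*√227)/282 ≈ -0.036093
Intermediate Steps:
h = -246 (h = -3*82 = -246)
C(j, f) = f + j
p = √(-32 + 9*√227) (p = √(√(243 + 14*36²) - 32) = √(√(243 + 14*1296) - 32) = √(√(243 + 18144) - 32) = √(√18387 - 32) = √(9*√227 - 32) = √(-32 + 9*√227) ≈ 10.178)
p/C(h, -36) = √(-32 + 9*√227)/(-36 - 246) = √(-32 + 9*√227)/(-282) = √(-32 + 9*√227)*(-1/282) = -√(-32 + 9*√227)/282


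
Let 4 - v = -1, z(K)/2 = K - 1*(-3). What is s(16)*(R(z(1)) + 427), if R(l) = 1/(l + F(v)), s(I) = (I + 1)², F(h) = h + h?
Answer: 2221543/18 ≈ 1.2342e+5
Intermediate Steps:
z(K) = 6 + 2*K (z(K) = 2*(K - 1*(-3)) = 2*(K + 3) = 2*(3 + K) = 6 + 2*K)
v = 5 (v = 4 - 1*(-1) = 4 + 1 = 5)
F(h) = 2*h
s(I) = (1 + I)²
R(l) = 1/(10 + l) (R(l) = 1/(l + 2*5) = 1/(l + 10) = 1/(10 + l))
s(16)*(R(z(1)) + 427) = (1 + 16)²*(1/(10 + (6 + 2*1)) + 427) = 17²*(1/(10 + (6 + 2)) + 427) = 289*(1/(10 + 8) + 427) = 289*(1/18 + 427) = 289*(7687/18) = 2221543/18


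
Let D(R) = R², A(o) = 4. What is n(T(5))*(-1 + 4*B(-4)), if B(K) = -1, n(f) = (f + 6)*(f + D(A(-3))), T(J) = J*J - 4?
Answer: -4995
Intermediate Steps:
T(J) = -4 + J² (T(J) = J² - 4 = -4 + J²)
n(f) = (6 + f)*(16 + f) (n(f) = (f + 6)*(f + 4²) = (6 + f)*(f + 16) = (6 + f)*(16 + f))
n(T(5))*(-1 + 4*B(-4)) = (96 + (-4 + 5²)² + 22*(-4 + 5²))*(-1 + 4*(-1)) = (96 + (-4 + 25)² + 22*(-4 + 25))*(-1 - 4) = (96 + 21² + 22*21)*(-5) = (96 + 441 + 462)*(-5) = 999*(-5) = -4995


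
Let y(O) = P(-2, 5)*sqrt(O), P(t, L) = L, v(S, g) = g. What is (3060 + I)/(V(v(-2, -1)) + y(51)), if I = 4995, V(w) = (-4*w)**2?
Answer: -128880/1019 + 40275*sqrt(51)/1019 ≈ 155.78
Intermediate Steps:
y(O) = 5*sqrt(O)
V(w) = 16*w**2
(3060 + I)/(V(v(-2, -1)) + y(51)) = (3060 + 4995)/(16*(-1)**2 + 5*sqrt(51)) = 8055/(16*1 + 5*sqrt(51)) = 8055/(16 + 5*sqrt(51))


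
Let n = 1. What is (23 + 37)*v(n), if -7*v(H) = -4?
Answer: 240/7 ≈ 34.286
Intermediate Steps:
v(H) = 4/7 (v(H) = -1/7*(-4) = 4/7)
(23 + 37)*v(n) = (23 + 37)*(4/7) = 60*(4/7) = 240/7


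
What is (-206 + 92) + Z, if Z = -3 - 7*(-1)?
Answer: -110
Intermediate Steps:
Z = 4 (Z = -3 + 7 = 4)
(-206 + 92) + Z = (-206 + 92) + 4 = -114 + 4 = -110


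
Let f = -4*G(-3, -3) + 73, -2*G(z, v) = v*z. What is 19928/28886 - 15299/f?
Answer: -16927441/101101 ≈ -167.43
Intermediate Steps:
G(z, v) = -v*z/2
f = 91 (f = -(-2)*(-3)*(-3) + 73 = -4*(-9/2) + 73 = 18 + 73 = 91)
19928/28886 - 15299/f = 19928/28886 - 15299/91 = 19928*(1/28886) - 15299*1/91 = 9964/14443 - 15299/91 = -16927441/101101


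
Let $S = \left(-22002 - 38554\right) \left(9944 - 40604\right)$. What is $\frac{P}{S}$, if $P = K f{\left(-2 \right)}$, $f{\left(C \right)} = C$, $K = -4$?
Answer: $\frac{1}{232080870} \approx 4.3088 \cdot 10^{-9}$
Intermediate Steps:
$P = 8$ ($P = \left(-4\right) \left(-2\right) = 8$)
$S = 1856646960$ ($S = \left(-60556\right) \left(-30660\right) = 1856646960$)
$\frac{P}{S} = \frac{8}{1856646960} = 8 \cdot \frac{1}{1856646960} = \frac{1}{232080870}$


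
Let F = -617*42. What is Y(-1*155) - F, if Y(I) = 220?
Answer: 26134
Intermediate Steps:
F = -25914
Y(-1*155) - F = 220 - 1*(-25914) = 220 + 25914 = 26134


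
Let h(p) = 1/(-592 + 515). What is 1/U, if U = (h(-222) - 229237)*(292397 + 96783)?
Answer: -7/624501225000 ≈ -1.1209e-11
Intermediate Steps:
h(p) = -1/77 (h(p) = 1/(-77) = -1/77)
U = -624501225000/7 (U = (-1/77 - 229237)*(292397 + 96783) = -17651250/77*389180 = -624501225000/7 ≈ -8.9214e+10)
1/U = 1/(-624501225000/7) = -7/624501225000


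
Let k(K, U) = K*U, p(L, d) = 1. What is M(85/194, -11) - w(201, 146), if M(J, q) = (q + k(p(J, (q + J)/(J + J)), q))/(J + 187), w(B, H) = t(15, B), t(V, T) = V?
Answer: -549713/36363 ≈ -15.117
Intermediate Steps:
w(B, H) = 15
M(J, q) = 2*q/(187 + J) (M(J, q) = (q + 1*q)/(J + 187) = (q + q)/(187 + J) = (2*q)/(187 + J) = 2*q/(187 + J))
M(85/194, -11) - w(201, 146) = 2*(-11)/(187 + 85/194) - 1*15 = 2*(-11)/(187 + 85*(1/194)) - 15 = 2*(-11)/(187 + 85/194) - 15 = 2*(-11)/(36363/194) - 15 = 2*(-11)*(194/36363) - 15 = -4268/36363 - 15 = -549713/36363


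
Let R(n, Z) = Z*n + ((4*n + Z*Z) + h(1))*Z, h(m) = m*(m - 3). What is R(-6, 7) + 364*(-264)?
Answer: -95977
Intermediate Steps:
h(m) = m*(-3 + m)
R(n, Z) = Z*n + Z*(-2 + Z² + 4*n) (R(n, Z) = Z*n + ((4*n + Z*Z) + 1*(-3 + 1))*Z = Z*n + ((4*n + Z²) + 1*(-2))*Z = Z*n + ((Z² + 4*n) - 2)*Z = Z*n + (-2 + Z² + 4*n)*Z = Z*n + Z*(-2 + Z² + 4*n))
R(-6, 7) + 364*(-264) = 7*(-2 + 7² + 5*(-6)) + 364*(-264) = 7*(-2 + 49 - 30) - 96096 = 7*17 - 96096 = 119 - 96096 = -95977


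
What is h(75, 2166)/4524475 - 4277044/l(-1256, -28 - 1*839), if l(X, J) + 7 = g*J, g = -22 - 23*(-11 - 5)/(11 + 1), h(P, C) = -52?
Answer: 19351378260808/34028576475 ≈ 568.68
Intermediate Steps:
g = 26/3 (g = -22 - (-368)/12 = -22 - 23*(-4/3) = -22 + 92/3 = 26/3 ≈ 8.6667)
l(X, J) = -7 + 26*J/3
h(75, 2166)/4524475 - 4277044/l(-1256, -28 - 1*839) = -52/4524475 - 4277044/(-7 + 26*(-28 - 1*839)/3) = -52*1/4524475 - 4277044/(-7 + 26*(-28 - 839)/3) = -52/4524475 - 4277044/(-7 + (26/3)*(-867)) = -52/4524475 - 4277044/(-7 - 7514) = -52/4524475 - 4277044/(-7521) = -52/4524475 - 4277044*(-1/7521) = -52/4524475 + 4277044/7521 = 19351378260808/34028576475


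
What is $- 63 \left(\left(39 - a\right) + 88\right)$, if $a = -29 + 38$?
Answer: $-7434$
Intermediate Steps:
$a = 9$
$- 63 \left(\left(39 - a\right) + 88\right) = - 63 \left(\left(39 - 9\right) + 88\right) = - 63 \left(30 + 88\right) = \left(-63\right) 118 = -7434$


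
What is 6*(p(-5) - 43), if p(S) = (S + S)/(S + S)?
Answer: -252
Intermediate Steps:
p(S) = 1 (p(S) = (2*S)/((2*S)) = (2*S)*(1/(2*S)) = 1)
6*(p(-5) - 43) = 6*(1 - 43) = 6*(-42) = -252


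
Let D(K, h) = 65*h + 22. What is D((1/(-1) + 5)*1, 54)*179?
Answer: 632228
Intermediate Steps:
D(K, h) = 22 + 65*h
D((1/(-1) + 5)*1, 54)*179 = (22 + 65*54)*179 = (22 + 3510)*179 = 3532*179 = 632228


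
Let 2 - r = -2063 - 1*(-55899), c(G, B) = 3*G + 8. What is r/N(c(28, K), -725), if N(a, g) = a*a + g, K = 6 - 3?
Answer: -53834/7739 ≈ -6.9562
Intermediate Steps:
K = 3
c(G, B) = 8 + 3*G
N(a, g) = g + a² (N(a, g) = a² + g = g + a²)
r = -53834 (r = 2 - (-2063 - 1*(-55899)) = 2 - (-2063 + 55899) = 2 - 1*53836 = 2 - 53836 = -53834)
r/N(c(28, K), -725) = -53834/(-725 + (8 + 3*28)²) = -53834/(-725 + (8 + 84)²) = -53834/(-725 + 92²) = -53834/(-725 + 8464) = -53834/7739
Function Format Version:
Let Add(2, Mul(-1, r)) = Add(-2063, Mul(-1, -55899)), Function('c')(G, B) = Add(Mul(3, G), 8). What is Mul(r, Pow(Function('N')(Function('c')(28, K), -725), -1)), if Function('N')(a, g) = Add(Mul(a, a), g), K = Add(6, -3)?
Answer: Rational(-53834, 7739) ≈ -6.9562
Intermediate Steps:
K = 3
Function('c')(G, B) = Add(8, Mul(3, G))
Function('N')(a, g) = Add(g, Pow(a, 2)) (Function('N')(a, g) = Add(Pow(a, 2), g) = Add(g, Pow(a, 2)))
r = -53834 (r = Add(2, Mul(-1, Add(-2063, Mul(-1, -55899)))) = Add(2, Mul(-1, Add(-2063, 55899))) = Add(2, Mul(-1, 53836)) = Add(2, -53836) = -53834)
Mul(r, Pow(Function('N')(Function('c')(28, K), -725), -1)) = Mul(-53834, Pow(Add(-725, Pow(Add(8, Mul(3, 28)), 2)), -1)) = Mul(-53834, Pow(Add(-725, Pow(Add(8, 84), 2)), -1)) = Mul(-53834, Pow(Add(-725, Pow(92, 2)), -1)) = Mul(-53834, Pow(Add(-725, 8464), -1)) = Mul(-53834, Pow(7739, -1)) = Mul(-53834, Rational(1, 7739)) = Rational(-53834, 7739)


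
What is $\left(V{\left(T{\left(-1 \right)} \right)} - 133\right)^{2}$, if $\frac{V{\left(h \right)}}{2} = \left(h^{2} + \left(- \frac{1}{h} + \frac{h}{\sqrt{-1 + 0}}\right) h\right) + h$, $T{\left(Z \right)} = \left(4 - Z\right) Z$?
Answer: $6525 + 9500 i \approx 6525.0 + 9500.0 i$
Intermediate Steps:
$T{\left(Z \right)} = Z \left(4 - Z\right)$
$V{\left(h \right)} = 2 h + 2 h^{2} + 2 h \left(- \frac{1}{h} - i h\right)$ ($V{\left(h \right)} = 2 \left(\left(h^{2} + \left(- \frac{1}{h} + \frac{h}{\sqrt{-1 + 0}}\right) h\right) + h\right) = 2 \left(\left(h^{2} + \left(- \frac{1}{h} + \frac{h}{\sqrt{-1}}\right) h\right) + h\right) = 2 \left(\left(h^{2} + \left(- \frac{1}{h} + \frac{h}{i}\right) h\right) + h\right) = 2 \left(\left(h^{2} + \left(- \frac{1}{h} + h \left(- i\right)\right) h\right) + h\right) = 2 \left(\left(h^{2} + \left(- \frac{1}{h} - i h\right) h\right) + h\right) = 2 \left(\left(h^{2} + h \left(- \frac{1}{h} - i h\right)\right) + h\right) = 2 \left(h + h^{2} + h \left(- \frac{1}{h} - i h\right)\right) = 2 h + 2 h^{2} + 2 h \left(- \frac{1}{h} - i h\right)$)
$\left(V{\left(T{\left(-1 \right)} \right)} - 133\right)^{2} = \left(\left(-2 + 2 \left(- (4 - -1)\right) + 2 \left(- (4 - -1)\right)^{2} \left(1 - i\right)\right) - 133\right)^{2} = \left(\left(-2 + 2 \left(- (4 + 1)\right) + 2 \left(- (4 + 1)\right)^{2} \left(1 - i\right)\right) - 133\right)^{2} = \left(\left(-2 + 2 \left(\left(-1\right) 5\right) + 2 \left(\left(-1\right) 5\right)^{2} \left(1 - i\right)\right) - 133\right)^{2} = \left(\left(-2 + 2 \left(-5\right) + 2 \left(-5\right)^{2} \left(1 - i\right)\right) - 133\right)^{2} = \left(\left(-2 - 10 + 2 \cdot 25 \left(1 - i\right)\right) - 133\right)^{2} = \left(\left(-2 - 10 + \left(50 - 50 i\right)\right) - 133\right)^{2} = \left(\left(38 - 50 i\right) - 133\right)^{2} = \left(-95 - 50 i\right)^{2}$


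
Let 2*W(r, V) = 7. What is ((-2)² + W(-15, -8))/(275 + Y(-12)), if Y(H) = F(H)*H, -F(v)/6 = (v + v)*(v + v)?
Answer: 15/83494 ≈ 0.00017965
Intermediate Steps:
W(r, V) = 7/2 (W(r, V) = (½)*7 = 7/2)
F(v) = -24*v² (F(v) = -6*(v + v)*(v + v) = -6*2*v*2*v = -24*v²)
Y(H) = -24*H³ (Y(H) = (-24*H²)*H = -24*H³)
((-2)² + W(-15, -8))/(275 + Y(-12)) = ((-2)² + 7/2)/(275 - 24*(-12)³) = (4 + 7/2)/(275 - 24*(-1728)) = 15/(2*(275 + 41472)) = (15/2)/41747 = (15/2)*(1/41747) = 15/83494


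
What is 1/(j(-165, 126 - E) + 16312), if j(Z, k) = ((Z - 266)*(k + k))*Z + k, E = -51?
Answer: 1/25191199 ≈ 3.9696e-8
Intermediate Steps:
j(Z, k) = k + 2*Z*k*(-266 + Z) (j(Z, k) = ((-266 + Z)*(2*k))*Z + k = (2*k*(-266 + Z))*Z + k = 2*Z*k*(-266 + Z) + k = k + 2*Z*k*(-266 + Z))
1/(j(-165, 126 - E) + 16312) = 1/((126 - 1*(-51))*(1 - 532*(-165) + 2*(-165)²) + 16312) = 1/((126 + 51)*(1 + 87780 + 2*27225) + 16312) = 1/(177*(1 + 87780 + 54450) + 16312) = 1/(177*142231 + 16312) = 1/(25174887 + 16312) = 1/25191199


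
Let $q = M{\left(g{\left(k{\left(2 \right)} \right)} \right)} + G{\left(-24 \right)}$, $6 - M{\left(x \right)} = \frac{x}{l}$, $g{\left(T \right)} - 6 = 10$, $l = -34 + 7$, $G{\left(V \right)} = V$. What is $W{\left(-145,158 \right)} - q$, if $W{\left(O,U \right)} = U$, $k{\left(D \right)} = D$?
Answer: $\frac{4736}{27} \approx 175.41$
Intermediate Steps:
$l = -27$
$g{\left(T \right)} = 16$ ($g{\left(T \right)} = 6 + 10 = 16$)
$M{\left(x \right)} = 6 + \frac{x}{27}$ ($M{\left(x \right)} = 6 - \frac{x}{-27} = 6 - x \left(- \frac{1}{27}\right) = 6 - - \frac{x}{27} = 6 + \frac{x}{27}$)
$q = - \frac{470}{27}$ ($q = \left(6 + \frac{1}{27} \cdot 16\right) - 24 = \left(6 + \frac{16}{27}\right) - 24 = \frac{178}{27} - 24 = - \frac{470}{27} \approx -17.407$)
$W{\left(-145,158 \right)} - q = 158 - - \frac{470}{27} = 158 + \frac{470}{27} = \frac{4736}{27}$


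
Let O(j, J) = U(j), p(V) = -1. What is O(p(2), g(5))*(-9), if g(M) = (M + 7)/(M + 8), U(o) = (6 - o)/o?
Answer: 63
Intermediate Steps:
U(o) = (6 - o)/o
g(M) = (7 + M)/(8 + M)
O(j, J) = (6 - j)/j
O(p(2), g(5))*(-9) = ((6 - 1*(-1))/(-1))*(-9) = -(6 + 1)*(-9) = -1*7*(-9) = -7*(-9) = 63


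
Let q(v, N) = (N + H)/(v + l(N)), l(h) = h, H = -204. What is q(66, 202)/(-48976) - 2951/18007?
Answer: -19366757577/118176051488 ≈ -0.16388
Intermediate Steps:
q(v, N) = (-204 + N)/(N + v) (q(v, N) = (N - 204)/(v + N) = (-204 + N)/(N + v))
q(66, 202)/(-48976) - 2951/18007 = ((-204 + 202)/(202 + 66))/(-48976) - 2951/18007 = (-2/268)*(-1/48976) - 2951*1/18007 = ((1/268)*(-2))*(-1/48976) - 2951/18007 = -1/134*(-1/48976) - 2951/18007 = 1/6562784 - 2951/18007 = -19366757577/118176051488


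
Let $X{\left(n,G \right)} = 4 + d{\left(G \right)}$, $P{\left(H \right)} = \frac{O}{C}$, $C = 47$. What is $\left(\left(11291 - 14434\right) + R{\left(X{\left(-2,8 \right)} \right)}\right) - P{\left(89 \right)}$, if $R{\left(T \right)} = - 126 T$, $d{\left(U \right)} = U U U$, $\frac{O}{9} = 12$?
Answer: $- \frac{3203581}{47} \approx -68161.0$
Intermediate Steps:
$O = 108$ ($O = 9 \cdot 12 = 108$)
$P{\left(H \right)} = \frac{108}{47}$
$d{\left(U \right)} = U^{3}$ ($d{\left(U \right)} = U^{2} U = U^{3}$)
$X{\left(n,G \right)} = 4 + G^{3}$
$\left(\left(11291 - 14434\right) + R{\left(X{\left(-2,8 \right)} \right)}\right) - P{\left(89 \right)} = \left(\left(11291 - 14434\right) - 126 \left(4 + 8^{3}\right)\right) - \frac{108}{47} = \left(-3143 - 126 \left(4 + 512\right)\right) - \frac{108}{47} = \left(-3143 - 65016\right) - \frac{108}{47} = -68159 - \frac{108}{47} = - \frac{3203581}{47}$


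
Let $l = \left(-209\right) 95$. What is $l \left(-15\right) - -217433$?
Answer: $515258$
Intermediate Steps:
$l = -19855$
$l \left(-15\right) - -217433 = \left(-19855\right) \left(-15\right) - -217433 = 297825 + 217433 = 515258$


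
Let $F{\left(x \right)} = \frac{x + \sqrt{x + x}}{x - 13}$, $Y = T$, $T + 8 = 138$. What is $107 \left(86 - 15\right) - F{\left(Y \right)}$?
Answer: $\frac{68363}{9} - \frac{2 \sqrt{65}}{117} \approx 7595.8$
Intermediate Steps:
$T = 130$ ($T = -8 + 138 = 130$)
$Y = 130$
$F{\left(x \right)} = \frac{x + \sqrt{2} \sqrt{x}}{-13 + x}$ ($F{\left(x \right)} = \frac{x + \sqrt{2 x}}{-13 + x} = \frac{x + \sqrt{2} \sqrt{x}}{-13 + x}$)
$107 \left(86 - 15\right) - F{\left(Y \right)} = 107 \left(86 - 15\right) - \frac{130 + \sqrt{2} \sqrt{130}}{-13 + 130} = 107 \cdot 71 - \frac{130 + 2 \sqrt{65}}{117} = 7597 - \frac{130 + 2 \sqrt{65}}{117} = 7597 - \left(\frac{10}{9} + \frac{2 \sqrt{65}}{117}\right) = \frac{68363}{9} - \frac{2 \sqrt{65}}{117}$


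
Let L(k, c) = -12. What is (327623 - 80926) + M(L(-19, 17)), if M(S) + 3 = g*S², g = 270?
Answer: 285574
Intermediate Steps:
M(S) = -3 + 270*S²
(327623 - 80926) + M(L(-19, 17)) = (327623 - 80926) + (-3 + 270*(-12)²) = 246697 + (-3 + 270*144) = 246697 + (-3 + 38880) = 246697 + 38877 = 285574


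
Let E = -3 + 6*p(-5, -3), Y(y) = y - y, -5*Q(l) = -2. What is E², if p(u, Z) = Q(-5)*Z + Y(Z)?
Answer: 2601/25 ≈ 104.04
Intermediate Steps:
Q(l) = ⅖ (Q(l) = -⅕*(-2) = ⅖)
Y(y) = 0
p(u, Z) = 2*Z/5 (p(u, Z) = 2*Z/5 + 0 = 2*Z/5)
E = -51/5 (E = -3 + 6*((⅖)*(-3)) = -3 + 6*(-6/5) = -3 - 36/5 = -51/5 ≈ -10.200)
E² = (-51/5)² = 2601/25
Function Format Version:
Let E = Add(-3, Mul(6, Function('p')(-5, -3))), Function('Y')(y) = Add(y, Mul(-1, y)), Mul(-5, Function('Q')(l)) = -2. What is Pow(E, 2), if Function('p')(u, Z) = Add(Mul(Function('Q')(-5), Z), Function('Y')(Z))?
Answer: Rational(2601, 25) ≈ 104.04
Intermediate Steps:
Function('Q')(l) = Rational(2, 5) (Function('Q')(l) = Mul(Rational(-1, 5), -2) = Rational(2, 5))
Function('Y')(y) = 0
Function('p')(u, Z) = Mul(Rational(2, 5), Z) (Function('p')(u, Z) = Add(Mul(Rational(2, 5), Z), 0) = Mul(Rational(2, 5), Z))
E = Rational(-51, 5) (E = Add(-3, Mul(6, Mul(Rational(2, 5), -3))) = Add(-3, Mul(6, Rational(-6, 5))) = Add(-3, Rational(-36, 5)) = Rational(-51, 5) ≈ -10.200)
Pow(E, 2) = Pow(Rational(-51, 5), 2) = Rational(2601, 25)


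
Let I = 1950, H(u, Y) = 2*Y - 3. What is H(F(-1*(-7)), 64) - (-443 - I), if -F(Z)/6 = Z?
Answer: 2518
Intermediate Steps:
F(Z) = -6*Z
H(u, Y) = -3 + 2*Y
H(F(-1*(-7)), 64) - (-443 - I) = (-3 + 2*64) - (-443 - 1*1950) = (-3 + 128) - (-443 - 1950) = 125 - 1*(-2393) = 125 + 2393 = 2518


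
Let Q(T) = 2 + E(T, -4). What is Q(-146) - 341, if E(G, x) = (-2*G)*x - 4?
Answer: -1511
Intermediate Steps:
E(G, x) = -4 - 2*G*x (E(G, x) = -2*G*x - 4 = -4 - 2*G*x)
Q(T) = -2 + 8*T (Q(T) = 2 + (-4 - 2*T*(-4)) = 2 + (-4 + 8*T) = -2 + 8*T)
Q(-146) - 341 = (-2 + 8*(-146)) - 341 = (-2 - 1168) - 341 = -1170 - 341 = -1511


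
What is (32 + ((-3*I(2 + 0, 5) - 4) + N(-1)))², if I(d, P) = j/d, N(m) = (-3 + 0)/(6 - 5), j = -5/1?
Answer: 4225/4 ≈ 1056.3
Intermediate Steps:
j = -5 (j = -5*1 = -5)
N(m) = -3 (N(m) = -3/1 = -3*1 = -3)
I(d, P) = -5/d
(32 + ((-3*I(2 + 0, 5) - 4) + N(-1)))² = (32 + ((-(-15)/(2 + 0) - 4) - 3))² = (32 + ((-(-15)/2 - 4) - 3))² = (32 + ((-3*(-5/2) - 4) - 3))² = (32 + ((15/2 - 4) - 3))² = (32 + (7/2 - 3))² = (32 + ½)² = (65/2)² = 4225/4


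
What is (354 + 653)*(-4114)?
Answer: -4142798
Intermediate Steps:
(354 + 653)*(-4114) = 1007*(-4114) = -4142798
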